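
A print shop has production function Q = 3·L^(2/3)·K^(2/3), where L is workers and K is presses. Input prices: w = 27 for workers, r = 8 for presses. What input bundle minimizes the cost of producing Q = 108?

L* = 8, K* = 27

Cost minimization requires the marginal rate of technical substitution to equal the input-price ratio: MP_L/MP_K = w/r.
Here MP_L/MP_K = (2/3)·(K/L)/(2/3) = (K/L). Setting this equal to 27/8 = 3.375 gives K = 3.375L.
Substituting into Q = 108: 3·L^(2/3)·(3.375L)^(2/3) = 108.
Solving, L = 8 and K = 27.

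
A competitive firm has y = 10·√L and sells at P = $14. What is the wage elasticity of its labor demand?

MP_L = (1/2)·10·L^(-1/2), so P·MP_L = w gives 70·L^(-1/2) = w.
Solving, L(w) = (70/w)^(2). This is a constant-elasticity form: L ∝ w^(−2), so ε = −2.

ε = -2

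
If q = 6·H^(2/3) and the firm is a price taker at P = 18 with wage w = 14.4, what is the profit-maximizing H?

MP_H = (2/3)·6·H^(-1/3) = 4·H^(-1/3).
Profit maximization for a price taker requires P·MP_H = w: 18·4·H^(-1/3) = 14.4.
So H^(-1/3) = 0.2, which gives H = 125.

H* = 125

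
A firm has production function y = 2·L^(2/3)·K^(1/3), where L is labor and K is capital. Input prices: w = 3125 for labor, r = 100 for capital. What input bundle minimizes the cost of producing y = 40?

L* = 8, K* = 125

Cost minimization requires the marginal rate of technical substitution to equal the input-price ratio: MP_L/MP_K = w/r.
Here MP_L/MP_K = (2/3)·(K/L)/(1/3) = 2·(K/L). Setting this equal to 3125/100 = 31.25 gives K = 15.625L.
Substituting into y = 40: 2·L^(2/3)·(15.625L)^(1/3) = 40.
Solving, L = 8 and K = 125.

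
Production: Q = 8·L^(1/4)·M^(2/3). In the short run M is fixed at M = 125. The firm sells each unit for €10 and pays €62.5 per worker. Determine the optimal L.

L* = 16

With M = 125, MP_L = (1/4)·8·L^(-3/4)·125^(2/3) = 50·L^(-3/4).
Profit maximization for a price taker requires P·MP_L = w: 10·50·L^(-3/4) = 62.5.
So L^(-3/4) = 0.125, which gives L = 16.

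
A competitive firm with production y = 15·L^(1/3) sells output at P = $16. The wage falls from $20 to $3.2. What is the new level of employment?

From P·MP_L = w with MP_L = 5·L^(-2/3), the labor demand is L(w) = (80/w)^(3/2).
At w = 20: L = 8. At w = 3.2: L = 125.

L* = 125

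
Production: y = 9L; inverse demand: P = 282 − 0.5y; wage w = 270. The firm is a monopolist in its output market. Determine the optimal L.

L* = 28

Marginal revenue from the inverse demand is MR = 282 − y.
The marginal product is MP_L = 9.
A monopolist hires until marginal revenue product equals the wage: MR·MP_L = w.
(282 − 9L)·9 = 270, so L = 28.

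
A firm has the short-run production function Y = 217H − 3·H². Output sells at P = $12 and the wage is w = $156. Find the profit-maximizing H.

The marginal product of H is MP_H = 217 − 6H.
A price-taking firm hires until the value of the marginal product equals the wage: P·MP_H = w, so 12·(217 − 6H) = 156.
Then 217 − 6H = 13, giving H = 34.

H* = 34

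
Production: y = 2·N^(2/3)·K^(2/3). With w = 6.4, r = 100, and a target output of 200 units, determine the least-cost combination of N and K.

Cost minimization requires the marginal rate of technical substitution to equal the input-price ratio: MP_N/MP_K = w/r.
Here MP_N/MP_K = (2/3)·(K/N)/(2/3) = (K/N). Setting this equal to 6.4/100 = 0.064 gives K = 0.064N.
Substituting into y = 200: 2·N^(2/3)·(0.064N)^(2/3) = 200.
Solving, N = 125 and K = 8.

N* = 125, K* = 8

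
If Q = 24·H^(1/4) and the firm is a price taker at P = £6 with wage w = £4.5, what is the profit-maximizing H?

H* = 16

MP_H = (1/4)·24·H^(-3/4) = 6·H^(-3/4).
Profit maximization for a price taker requires P·MP_H = w: 6·6·H^(-3/4) = 4.5.
So H^(-3/4) = 0.125, which gives H = 16.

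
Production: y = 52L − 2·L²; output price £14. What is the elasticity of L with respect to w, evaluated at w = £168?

From P·MP_L = w with MP_L = 52 − 4L, labor demand is L(w) = (52 − w/14)/4.
dL/dw = −1/(56) = -1/56.
At w = 168, L = 10, so ε = (dL/dw)·(w/L) = (-1/56)·(168/10) = -0.3.

ε = -0.3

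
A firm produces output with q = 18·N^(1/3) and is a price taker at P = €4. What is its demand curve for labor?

N(w) = (24/w)^(3/2)

MP_N = (1/3)·18·N^(-2/3) = 6·N^(-2/3).
Setting P·MP_N = w: 24·N^(-2/3) = w.
Solving for N: N^(-2/3) = w/24, so N = (24/w)^(3/2).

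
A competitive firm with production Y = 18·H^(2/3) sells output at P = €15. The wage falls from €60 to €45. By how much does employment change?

ΔH = 37

From P·MP_H = w with MP_H = 12·H^(-1/3), the labor demand is H(w) = (180/w)^(3).
At w = 60: H = 27. At w = 45: H = 64.
ΔH = 64 − 27 = 37.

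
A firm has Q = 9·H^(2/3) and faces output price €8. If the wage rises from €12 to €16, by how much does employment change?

ΔH = -37

From P·MP_H = w with MP_H = 6·H^(-1/3), the labor demand is H(w) = (48/w)^(3).
At w = 12: H = 64. At w = 16: H = 27.
ΔH = 27 − 64 = -37.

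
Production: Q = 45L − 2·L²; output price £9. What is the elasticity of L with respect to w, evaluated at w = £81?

From P·MP_L = w with MP_L = 45 − 4L, labor demand is L(w) = (45 − w/9)/4.
dL/dw = −1/(36) = -1/36.
At w = 81, L = 9, so ε = (dL/dw)·(w/L) = (-1/36)·(81/9) = -0.25.

ε = -0.25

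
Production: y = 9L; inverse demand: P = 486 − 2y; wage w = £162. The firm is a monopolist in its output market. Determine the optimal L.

Marginal revenue from the inverse demand is MR = 486 − 4y.
The marginal product is MP_L = 9.
A monopolist hires until marginal revenue product equals the wage: MR·MP_L = w.
(486 − 36L)·9 = 162, so L = 13.

L* = 13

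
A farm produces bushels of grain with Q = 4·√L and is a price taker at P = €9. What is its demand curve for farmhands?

MP_L = (1/2)·4·L^(-1/2) = 2·L^(-1/2).
Setting P·MP_L = w: 18·L^(-1/2) = w.
Solving for L: L^(-1/2) = w/18, so L = (18/w)^(2).

L(w) = 324/w²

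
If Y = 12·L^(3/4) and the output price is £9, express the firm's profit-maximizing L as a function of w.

MP_L = (3/4)·12·L^(-1/4) = 9·L^(-1/4).
Setting P·MP_L = w: 81·L^(-1/4) = w.
Solving for L: L^(-1/4) = w/81, so L = (81/w)^(4).

L(w) = (81/w)^(4)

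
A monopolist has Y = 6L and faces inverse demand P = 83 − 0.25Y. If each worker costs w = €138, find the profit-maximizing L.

L* = 20

Marginal revenue from the inverse demand is MR = 83 − 0.5Y.
The marginal product is MP_L = 6.
A monopolist hires until marginal revenue product equals the wage: MR·MP_L = w.
(83 − 3L)·6 = 138, so L = 20.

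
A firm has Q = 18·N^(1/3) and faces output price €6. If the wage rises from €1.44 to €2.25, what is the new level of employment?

From P·MP_N = w with MP_N = 6·N^(-2/3), the labor demand is N(w) = (36/w)^(3/2).
At w = 1.44: N = 125. At w = 2.25: N = 64.

N* = 64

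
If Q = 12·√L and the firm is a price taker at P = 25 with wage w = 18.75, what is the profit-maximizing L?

L* = 64

MP_L = (1/2)·12·L^(-1/2) = 6·L^(-1/2).
Profit maximization for a price taker requires P·MP_L = w: 25·6·L^(-1/2) = 18.75.
So L^(-1/2) = 0.125, which gives L = 64.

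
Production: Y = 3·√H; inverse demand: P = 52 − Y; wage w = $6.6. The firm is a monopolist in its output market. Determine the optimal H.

H* = 25

Marginal revenue from the inverse demand is MR = 52 − 2Y.
The marginal product is MP_H = 1.5·H^(-1/2).
A monopolist hires until marginal revenue product equals the wage: MR·MP_H = w.
At H, Y = 3·√H. Substituting and solving: (52 − 6·√H)·1.5·H^(-1/2) = 6.6 gives H = 25.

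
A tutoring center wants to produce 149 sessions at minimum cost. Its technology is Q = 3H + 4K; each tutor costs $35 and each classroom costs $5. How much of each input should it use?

The inputs are perfect substitutes, so the firm uses whichever has the lower cost per unit of output.
Cost per unit of output via H is w/3 = 35/3; via K it is r/4 = 1.25. K is cheaper.
Producing Q = 149 with K alone: H = 0, K = 37.25.

H* = 0, K* = 37.25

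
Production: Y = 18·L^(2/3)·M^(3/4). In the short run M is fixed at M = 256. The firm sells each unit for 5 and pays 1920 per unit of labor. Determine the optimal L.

With M = 256, MP_L = (2/3)·18·L^(-1/3)·256^(3/4) = 768·L^(-1/3).
Profit maximization for a price taker requires P·MP_L = w: 5·768·L^(-1/3) = 1920.
So L^(-1/3) = 0.5, which gives L = 8.

L* = 8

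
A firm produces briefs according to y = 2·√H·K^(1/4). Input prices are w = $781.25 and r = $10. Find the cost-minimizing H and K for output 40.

H* = 16, K* = 625

Cost minimization requires the marginal rate of technical substitution to equal the input-price ratio: MP_H/MP_K = w/r.
Here MP_H/MP_K = (1/2)·(K/H)/(1/4) = 2·(K/H). Setting this equal to 781.25/10 = 78.125 gives K = 39.0625H.
Substituting into y = 40: 2·H^(1/2)·(39.0625H)^(1/4) = 40.
Solving, H = 16 and K = 625.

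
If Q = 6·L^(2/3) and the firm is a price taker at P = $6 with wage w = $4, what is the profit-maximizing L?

L* = 216

MP_L = (2/3)·6·L^(-1/3) = 4·L^(-1/3).
Profit maximization for a price taker requires P·MP_L = w: 6·4·L^(-1/3) = 4.
So L^(-1/3) = 1/6, which gives L = 216.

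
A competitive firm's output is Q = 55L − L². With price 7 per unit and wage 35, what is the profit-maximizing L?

The marginal product of L is MP_L = 55 − 2L.
A price-taking firm hires until the value of the marginal product equals the wage: P·MP_L = w, so 7·(55 − 2L) = 35.
Then 55 − 2L = 5, giving L = 25.

L* = 25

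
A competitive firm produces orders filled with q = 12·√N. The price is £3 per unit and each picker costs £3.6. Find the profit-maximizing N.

MP_N = (1/2)·12·N^(-1/2) = 6·N^(-1/2).
Profit maximization for a price taker requires P·MP_N = w: 3·6·N^(-1/2) = 3.6.
So N^(-1/2) = 0.2, which gives N = 25.

N* = 25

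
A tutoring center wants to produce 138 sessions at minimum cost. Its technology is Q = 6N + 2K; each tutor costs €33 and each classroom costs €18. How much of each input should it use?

N* = 23, K* = 0

The inputs are perfect substitutes, so the firm uses whichever has the lower cost per unit of output.
Cost per unit of output via N is w/6 = 5.5; via K it is r/2 = 9. N is cheaper.
Producing Q = 138 with N alone: N = 23, K = 0.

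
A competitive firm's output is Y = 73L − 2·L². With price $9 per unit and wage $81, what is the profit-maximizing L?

The marginal product of L is MP_L = 73 − 4L.
A price-taking firm hires until the value of the marginal product equals the wage: P·MP_L = w, so 9·(73 − 4L) = 81.
Then 73 − 4L = 9, giving L = 16.

L* = 16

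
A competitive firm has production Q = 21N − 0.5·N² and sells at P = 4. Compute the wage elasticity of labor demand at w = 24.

From P·MP_N = w with MP_N = 21 − N, labor demand is N(w) = 21 − w/4.
dN/dw = −1/(4) = -0.25.
At w = 24, N = 15, so ε = (dN/dw)·(w/N) = (-0.25)·(24/15) = -0.4.

ε = -0.4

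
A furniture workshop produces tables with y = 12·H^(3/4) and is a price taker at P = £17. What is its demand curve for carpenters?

MP_H = (3/4)·12·H^(-1/4) = 9·H^(-1/4).
Setting P·MP_H = w: 153·H^(-1/4) = w.
Solving for H: H^(-1/4) = w/153, so H = (153/w)^(4).

H(w) = (153/w)^(4)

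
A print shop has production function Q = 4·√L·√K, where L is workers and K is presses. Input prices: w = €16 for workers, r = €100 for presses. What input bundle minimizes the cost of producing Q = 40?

Cost minimization requires the marginal rate of technical substitution to equal the input-price ratio: MP_L/MP_K = w/r.
Here MP_L/MP_K = (1/2)·(K/L)/(1/2) = (K/L). Setting this equal to 16/100 = 0.16 gives K = 0.16L.
Substituting into Q = 40: 4·L^(1/2)·(0.16L)^(1/2) = 40.
Solving, L = 25 and K = 4.

L* = 25, K* = 4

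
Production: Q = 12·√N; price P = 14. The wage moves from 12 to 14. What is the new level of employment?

N* = 36

From P·MP_N = w with MP_N = 6·N^(-1/2), the labor demand is N(w) = (84/w)^(2).
At w = 12: N = 49. At w = 14: N = 36.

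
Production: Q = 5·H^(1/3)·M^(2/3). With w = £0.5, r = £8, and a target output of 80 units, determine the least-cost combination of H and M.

H* = 64, M* = 8

Cost minimization requires the marginal rate of technical substitution to equal the input-price ratio: MP_H/MP_M = w/r.
Here MP_H/MP_M = (1/3)·(M/H)/(2/3) = 0.5·(M/H). Setting this equal to 0.5/8 = 0.0625 gives M = 0.125H.
Substituting into Q = 80: 5·H^(1/3)·(0.125H)^(2/3) = 80.
Solving, H = 64 and M = 8.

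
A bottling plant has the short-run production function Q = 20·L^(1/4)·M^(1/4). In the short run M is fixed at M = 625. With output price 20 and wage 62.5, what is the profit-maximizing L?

With M = 625, MP_L = (1/4)·20·L^(-3/4)·625^(1/4) = 25·L^(-3/4).
Profit maximization for a price taker requires P·MP_L = w: 20·25·L^(-3/4) = 62.5.
So L^(-3/4) = 0.125, which gives L = 16.

L* = 16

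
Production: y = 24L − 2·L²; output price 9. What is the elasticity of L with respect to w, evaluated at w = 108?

From P·MP_L = w with MP_L = 24 − 4L, labor demand is L(w) = (24 − w/9)/4.
dL/dw = −1/(36) = -1/36.
At w = 108, L = 3, so ε = (dL/dw)·(w/L) = (-1/36)·(108/3) = -1.

ε = -1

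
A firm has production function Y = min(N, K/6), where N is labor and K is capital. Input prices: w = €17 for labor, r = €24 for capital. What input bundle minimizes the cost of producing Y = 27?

N* = 27, K* = 162

With a fixed-proportions technology, the cost-minimizing bundle uses no slack in either input: N = K/6 = Y.
So N = 27 and K = 6·27 = 162.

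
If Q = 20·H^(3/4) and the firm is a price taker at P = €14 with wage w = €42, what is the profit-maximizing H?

MP_H = (3/4)·20·H^(-1/4) = 15·H^(-1/4).
Profit maximization for a price taker requires P·MP_H = w: 14·15·H^(-1/4) = 42.
So H^(-1/4) = 0.2, which gives H = 625.

H* = 625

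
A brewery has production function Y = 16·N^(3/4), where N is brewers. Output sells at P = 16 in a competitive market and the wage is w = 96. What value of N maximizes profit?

N* = 16

MP_N = (3/4)·16·N^(-1/4) = 12·N^(-1/4).
Profit maximization for a price taker requires P·MP_N = w: 16·12·N^(-1/4) = 96.
So N^(-1/4) = 0.5, which gives N = 16.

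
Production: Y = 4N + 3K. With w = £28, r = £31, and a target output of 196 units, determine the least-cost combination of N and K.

The inputs are perfect substitutes, so the firm uses whichever has the lower cost per unit of output.
Cost per unit of output via N is w/4 = 7; via K it is r/3 = 31/3. N is cheaper.
Producing Y = 196 with N alone: N = 49, K = 0.

N* = 49, K* = 0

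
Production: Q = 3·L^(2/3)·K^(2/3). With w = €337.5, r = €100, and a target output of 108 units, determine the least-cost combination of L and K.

Cost minimization requires the marginal rate of technical substitution to equal the input-price ratio: MP_L/MP_K = w/r.
Here MP_L/MP_K = (2/3)·(K/L)/(2/3) = (K/L). Setting this equal to 337.5/100 = 3.375 gives K = 3.375L.
Substituting into Q = 108: 3·L^(2/3)·(3.375L)^(2/3) = 108.
Solving, L = 8 and K = 27.

L* = 8, K* = 27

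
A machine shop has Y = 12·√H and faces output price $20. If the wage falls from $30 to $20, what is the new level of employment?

H* = 36

From P·MP_H = w with MP_H = 6·H^(-1/2), the labor demand is H(w) = (120/w)^(2).
At w = 30: H = 16. At w = 20: H = 36.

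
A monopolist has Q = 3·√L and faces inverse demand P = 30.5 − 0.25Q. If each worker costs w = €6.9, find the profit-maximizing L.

L* = 25

Marginal revenue from the inverse demand is MR = 30.5 − 0.5Q.
The marginal product is MP_L = 1.5·L^(-1/2).
A monopolist hires until marginal revenue product equals the wage: MR·MP_L = w.
At L, Q = 3·√L. Substituting and solving: (30.5 − 1.5·√L)·1.5·L^(-1/2) = 6.9 gives L = 25.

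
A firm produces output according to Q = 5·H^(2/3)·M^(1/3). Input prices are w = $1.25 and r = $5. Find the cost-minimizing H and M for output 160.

Cost minimization requires the marginal rate of technical substitution to equal the input-price ratio: MP_H/MP_M = w/r.
Here MP_H/MP_M = (2/3)·(M/H)/(1/3) = 2·(M/H). Setting this equal to 1.25/5 = 0.25 gives M = 0.125H.
Substituting into Q = 160: 5·H^(2/3)·(0.125H)^(1/3) = 160.
Solving, H = 64 and M = 8.

H* = 64, M* = 8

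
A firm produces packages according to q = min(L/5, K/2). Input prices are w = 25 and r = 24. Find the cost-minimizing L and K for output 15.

With a fixed-proportions technology, the cost-minimizing bundle uses no slack in either input: L/5 = K/2 = q.
So L = 5·15 = 75 and K = 2·15 = 30.

L* = 75, K* = 30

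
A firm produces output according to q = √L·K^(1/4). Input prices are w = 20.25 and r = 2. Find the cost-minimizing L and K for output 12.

Cost minimization requires the marginal rate of technical substitution to equal the input-price ratio: MP_L/MP_K = w/r.
Here MP_L/MP_K = (1/2)·(K/L)/(1/4) = 2·(K/L). Setting this equal to 20.25/2 = 10.125 gives K = 5.0625L.
Substituting into q = 12: L^(1/2)·(5.0625L)^(1/4) = 12.
Solving, L = 16 and K = 81.

L* = 16, K* = 81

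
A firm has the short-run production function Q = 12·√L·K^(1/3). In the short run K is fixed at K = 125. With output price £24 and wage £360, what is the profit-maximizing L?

With K = 125, MP_L = (1/2)·12·L^(-1/2)·125^(1/3) = 30·L^(-1/2).
Profit maximization for a price taker requires P·MP_L = w: 24·30·L^(-1/2) = 360.
So L^(-1/2) = 0.5, which gives L = 4.

L* = 4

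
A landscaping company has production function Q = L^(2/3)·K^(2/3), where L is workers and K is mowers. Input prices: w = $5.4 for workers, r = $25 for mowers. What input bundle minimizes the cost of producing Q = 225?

Cost minimization requires the marginal rate of technical substitution to equal the input-price ratio: MP_L/MP_K = w/r.
Here MP_L/MP_K = (2/3)·(K/L)/(2/3) = (K/L). Setting this equal to 5.4/25 = 0.216 gives K = 0.216L.
Substituting into Q = 225: L^(2/3)·(0.216L)^(2/3) = 225.
Solving, L = 125 and K = 27.

L* = 125, K* = 27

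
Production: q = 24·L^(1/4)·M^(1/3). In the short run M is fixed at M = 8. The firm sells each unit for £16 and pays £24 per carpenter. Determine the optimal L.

With M = 8, MP_L = (1/4)·24·L^(-3/4)·8^(1/3) = 12·L^(-3/4).
Profit maximization for a price taker requires P·MP_L = w: 16·12·L^(-3/4) = 24.
So L^(-3/4) = 0.125, which gives L = 16.

L* = 16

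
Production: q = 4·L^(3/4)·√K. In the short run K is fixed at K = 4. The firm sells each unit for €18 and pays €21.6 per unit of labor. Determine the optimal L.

With K = 4, MP_L = (3/4)·4·L^(-1/4)·4^(1/2) = 6·L^(-1/4).
Profit maximization for a price taker requires P·MP_L = w: 18·6·L^(-1/4) = 21.6.
So L^(-1/4) = 0.2, which gives L = 625.

L* = 625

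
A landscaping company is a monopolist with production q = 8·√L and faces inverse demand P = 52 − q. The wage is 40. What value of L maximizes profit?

L* = 4

Marginal revenue from the inverse demand is MR = 52 − 2q.
The marginal product is MP_L = 4·L^(-1/2).
A monopolist hires until marginal revenue product equals the wage: MR·MP_L = w.
At L, q = 8·√L. Substituting and solving: (52 − 16·√L)·4·L^(-1/2) = 40 gives L = 4.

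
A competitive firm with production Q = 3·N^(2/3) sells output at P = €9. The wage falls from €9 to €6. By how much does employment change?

From P·MP_N = w with MP_N = 2·N^(-1/3), the labor demand is N(w) = (18/w)^(3).
At w = 9: N = 8. At w = 6: N = 27.
ΔN = 27 − 8 = 19.

ΔN = 19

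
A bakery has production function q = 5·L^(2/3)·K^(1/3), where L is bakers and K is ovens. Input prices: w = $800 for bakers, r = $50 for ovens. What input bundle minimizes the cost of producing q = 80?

Cost minimization requires the marginal rate of technical substitution to equal the input-price ratio: MP_L/MP_K = w/r.
Here MP_L/MP_K = (2/3)·(K/L)/(1/3) = 2·(K/L). Setting this equal to 800/50 = 16 gives K = 8L.
Substituting into q = 80: 5·L^(2/3)·(8L)^(1/3) = 80.
Solving, L = 8 and K = 64.

L* = 8, K* = 64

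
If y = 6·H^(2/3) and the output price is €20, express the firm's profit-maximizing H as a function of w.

MP_H = (2/3)·6·H^(-1/3) = 4·H^(-1/3).
Setting P·MP_H = w: 80·H^(-1/3) = w.
Solving for H: H^(-1/3) = w/80, so H = (80/w)^(3).

H(w) = 512000/w³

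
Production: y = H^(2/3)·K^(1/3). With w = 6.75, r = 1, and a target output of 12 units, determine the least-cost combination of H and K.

Cost minimization requires the marginal rate of technical substitution to equal the input-price ratio: MP_H/MP_K = w/r.
Here MP_H/MP_K = (2/3)·(K/H)/(1/3) = 2·(K/H). Setting this equal to 6.75/1 = 6.75 gives K = 3.375H.
Substituting into y = 12: H^(2/3)·(3.375H)^(1/3) = 12.
Solving, H = 8 and K = 27.

H* = 8, K* = 27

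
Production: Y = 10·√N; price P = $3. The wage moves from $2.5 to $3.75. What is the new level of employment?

N* = 16

From P·MP_N = w with MP_N = 5·N^(-1/2), the labor demand is N(w) = (15/w)^(2).
At w = 2.5: N = 36. At w = 3.75: N = 16.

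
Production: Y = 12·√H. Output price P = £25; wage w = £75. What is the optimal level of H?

H* = 4

MP_H = (1/2)·12·H^(-1/2) = 6·H^(-1/2).
Profit maximization for a price taker requires P·MP_H = w: 25·6·H^(-1/2) = 75.
So H^(-1/2) = 0.5, which gives H = 4.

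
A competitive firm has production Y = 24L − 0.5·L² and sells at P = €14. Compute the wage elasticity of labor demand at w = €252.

ε = -3

From P·MP_L = w with MP_L = 24 − L, labor demand is L(w) = 24 − w/14.
dL/dw = −1/(14) = -1/14.
At w = 252, L = 6, so ε = (dL/dw)·(w/L) = (-1/14)·(252/6) = -3.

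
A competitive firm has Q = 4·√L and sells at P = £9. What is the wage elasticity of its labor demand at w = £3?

ε = -2

MP_L = (1/2)·4·L^(-1/2), so P·MP_L = w gives 18·L^(-1/2) = w.
Solving, L(w) = (18/w)^(2). This is a constant-elasticity form: L ∝ w^(−2), so ε = −2.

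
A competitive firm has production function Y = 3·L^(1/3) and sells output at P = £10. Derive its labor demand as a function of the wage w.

MP_L = (1/3)·3·L^(-2/3) = L^(-2/3).
Setting P·MP_L = w: 10·L^(-2/3) = w.
Solving for L: L^(-2/3) = w/10, so L = (10/w)^(3/2).

L(w) = (10/w)^(3/2)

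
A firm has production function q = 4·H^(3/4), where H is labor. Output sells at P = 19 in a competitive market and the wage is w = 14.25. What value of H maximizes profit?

MP_H = (3/4)·4·H^(-1/4) = 3·H^(-1/4).
Profit maximization for a price taker requires P·MP_H = w: 19·3·H^(-1/4) = 14.25.
So H^(-1/4) = 0.25, which gives H = 256.

H* = 256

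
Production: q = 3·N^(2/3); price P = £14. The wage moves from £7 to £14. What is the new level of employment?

N* = 8

From P·MP_N = w with MP_N = 2·N^(-1/3), the labor demand is N(w) = (28/w)^(3).
At w = 7: N = 64. At w = 14: N = 8.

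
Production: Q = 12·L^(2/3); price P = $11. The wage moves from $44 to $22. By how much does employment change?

ΔL = 56

From P·MP_L = w with MP_L = 8·L^(-1/3), the labor demand is L(w) = (88/w)^(3).
At w = 44: L = 8. At w = 22: L = 64.
ΔL = 64 − 8 = 56.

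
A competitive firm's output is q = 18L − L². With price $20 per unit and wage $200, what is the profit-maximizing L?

The marginal product of L is MP_L = 18 − 2L.
A price-taking firm hires until the value of the marginal product equals the wage: P·MP_L = w, so 20·(18 − 2L) = 200.
Then 18 − 2L = 10, giving L = 4.

L* = 4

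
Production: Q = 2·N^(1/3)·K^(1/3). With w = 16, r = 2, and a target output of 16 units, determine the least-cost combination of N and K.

Cost minimization requires the marginal rate of technical substitution to equal the input-price ratio: MP_N/MP_K = w/r.
Here MP_N/MP_K = (1/3)·(K/N)/(1/3) = (K/N). Setting this equal to 16/2 = 8 gives K = 8N.
Substituting into Q = 16: 2·N^(1/3)·(8N)^(1/3) = 16.
Solving, N = 8 and K = 64.

N* = 8, K* = 64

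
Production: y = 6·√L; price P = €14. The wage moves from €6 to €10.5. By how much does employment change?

From P·MP_L = w with MP_L = 3·L^(-1/2), the labor demand is L(w) = (42/w)^(2).
At w = 6: L = 49. At w = 10.5: L = 16.
ΔL = 16 − 49 = -33.

ΔL = -33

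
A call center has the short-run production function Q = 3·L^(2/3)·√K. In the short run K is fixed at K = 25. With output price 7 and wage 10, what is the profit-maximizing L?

With K = 25, MP_L = (2/3)·3·L^(-1/3)·25^(1/2) = 10·L^(-1/3).
Profit maximization for a price taker requires P·MP_L = w: 7·10·L^(-1/3) = 10.
So L^(-1/3) = 1/7, which gives L = 343.

L* = 343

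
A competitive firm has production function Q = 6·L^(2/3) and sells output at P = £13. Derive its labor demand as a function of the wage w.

MP_L = (2/3)·6·L^(-1/3) = 4·L^(-1/3).
Setting P·MP_L = w: 52·L^(-1/3) = w.
Solving for L: L^(-1/3) = w/52, so L = (52/w)^(3).

L(w) = 140608/w³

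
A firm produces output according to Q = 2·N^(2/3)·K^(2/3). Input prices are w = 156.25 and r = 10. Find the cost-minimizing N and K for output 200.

N* = 8, K* = 125

Cost minimization requires the marginal rate of technical substitution to equal the input-price ratio: MP_N/MP_K = w/r.
Here MP_N/MP_K = (2/3)·(K/N)/(2/3) = (K/N). Setting this equal to 156.25/10 = 15.625 gives K = 15.625N.
Substituting into Q = 200: 2·N^(2/3)·(15.625N)^(2/3) = 200.
Solving, N = 8 and K = 125.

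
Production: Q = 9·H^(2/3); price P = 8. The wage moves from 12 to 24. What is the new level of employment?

H* = 8

From P·MP_H = w with MP_H = 6·H^(-1/3), the labor demand is H(w) = (48/w)^(3).
At w = 12: H = 64. At w = 24: H = 8.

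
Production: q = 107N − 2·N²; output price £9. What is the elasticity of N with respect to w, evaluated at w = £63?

From P·MP_N = w with MP_N = 107 − 4N, labor demand is N(w) = (107 − w/9)/4.
dN/dw = −1/(36) = -1/36.
At w = 63, N = 25, so ε = (dN/dw)·(w/N) = (-1/36)·(63/25) = -0.07.

ε = -0.07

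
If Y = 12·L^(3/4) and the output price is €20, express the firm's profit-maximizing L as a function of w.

L(w) = (180/w)^(4)

MP_L = (3/4)·12·L^(-1/4) = 9·L^(-1/4).
Setting P·MP_L = w: 180·L^(-1/4) = w.
Solving for L: L^(-1/4) = w/180, so L = (180/w)^(4).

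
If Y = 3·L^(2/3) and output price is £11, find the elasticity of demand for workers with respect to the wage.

ε = -3

MP_L = (2/3)·3·L^(-1/3), so P·MP_L = w gives 22·L^(-1/3) = w.
Solving, L(w) = (22/w)^(3). This is a constant-elasticity form: L ∝ w^(−3), so ε = −3.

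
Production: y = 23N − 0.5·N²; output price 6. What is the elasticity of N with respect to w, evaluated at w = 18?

From P·MP_N = w with MP_N = 23 − N, labor demand is N(w) = 23 − w/6.
dN/dw = −1/(6) = -1/6.
At w = 18, N = 20, so ε = (dN/dw)·(w/N) = (-1/6)·(18/20) = -0.15.

ε = -0.15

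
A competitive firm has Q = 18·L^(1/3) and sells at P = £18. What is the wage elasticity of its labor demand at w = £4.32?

ε = -1.5

MP_L = (1/3)·18·L^(-2/3), so P·MP_L = w gives 108·L^(-2/3) = w.
Solving, L(w) = (108/w)^(3/2). This is a constant-elasticity form: L ∝ w^(−3/2), so ε = −3/2.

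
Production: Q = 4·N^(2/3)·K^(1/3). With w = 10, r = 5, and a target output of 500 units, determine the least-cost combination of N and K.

Cost minimization requires the marginal rate of technical substitution to equal the input-price ratio: MP_N/MP_K = w/r.
Here MP_N/MP_K = (2/3)·(K/N)/(1/3) = 2·(K/N). Setting this equal to 10/5 = 2 gives K = N.
Substituting into Q = 500: 4·N^(2/3)·(N)^(1/3) = 500.
Solving, N = 125 and K = 125.

N* = 125, K* = 125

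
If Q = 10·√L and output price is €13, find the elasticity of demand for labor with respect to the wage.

ε = -2

MP_L = (1/2)·10·L^(-1/2), so P·MP_L = w gives 65·L^(-1/2) = w.
Solving, L(w) = (65/w)^(2). This is a constant-elasticity form: L ∝ w^(−2), so ε = −2.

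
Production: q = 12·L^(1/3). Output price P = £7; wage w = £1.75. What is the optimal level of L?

MP_L = (1/3)·12·L^(-2/3) = 4·L^(-2/3).
Profit maximization for a price taker requires P·MP_L = w: 7·4·L^(-2/3) = 1.75.
So L^(-2/3) = 0.0625, which gives L = 64.

L* = 64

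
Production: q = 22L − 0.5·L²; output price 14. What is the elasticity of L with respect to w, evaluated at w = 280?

From P·MP_L = w with MP_L = 22 − L, labor demand is L(w) = 22 − w/14.
dL/dw = −1/(14) = -1/14.
At w = 280, L = 2, so ε = (dL/dw)·(w/L) = (-1/14)·(280/2) = -10.

ε = -10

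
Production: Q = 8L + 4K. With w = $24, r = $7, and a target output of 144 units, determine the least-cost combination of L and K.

L* = 0, K* = 36

The inputs are perfect substitutes, so the firm uses whichever has the lower cost per unit of output.
Cost per unit of output via L is w/8 = 3; via K it is r/4 = 1.75. K is cheaper.
Producing Q = 144 with K alone: L = 0, K = 36.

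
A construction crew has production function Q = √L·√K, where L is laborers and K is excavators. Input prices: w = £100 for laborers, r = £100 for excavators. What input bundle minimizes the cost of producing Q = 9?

L* = 9, K* = 9

Cost minimization requires the marginal rate of technical substitution to equal the input-price ratio: MP_L/MP_K = w/r.
Here MP_L/MP_K = (1/2)·(K/L)/(1/2) = (K/L). Setting this equal to 100/100 = 1 gives K = L.
Substituting into Q = 9: L^(1/2)·(L)^(1/2) = 9.
Solving, L = 9 and K = 9.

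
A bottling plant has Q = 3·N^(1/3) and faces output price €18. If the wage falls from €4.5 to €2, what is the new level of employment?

N* = 27

From P·MP_N = w with MP_N = N^(-2/3), the labor demand is N(w) = (18/w)^(3/2).
At w = 4.5: N = 8. At w = 2: N = 27.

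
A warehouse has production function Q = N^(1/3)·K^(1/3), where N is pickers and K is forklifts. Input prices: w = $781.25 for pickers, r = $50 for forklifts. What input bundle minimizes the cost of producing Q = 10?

N* = 8, K* = 125

Cost minimization requires the marginal rate of technical substitution to equal the input-price ratio: MP_N/MP_K = w/r.
Here MP_N/MP_K = (1/3)·(K/N)/(1/3) = (K/N). Setting this equal to 781.25/50 = 15.625 gives K = 15.625N.
Substituting into Q = 10: N^(1/3)·(15.625N)^(1/3) = 10.
Solving, N = 8 and K = 125.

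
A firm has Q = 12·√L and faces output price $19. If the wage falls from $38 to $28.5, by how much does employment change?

ΔL = 7

From P·MP_L = w with MP_L = 6·L^(-1/2), the labor demand is L(w) = (114/w)^(2).
At w = 38: L = 9. At w = 28.5: L = 16.
ΔL = 16 − 9 = 7.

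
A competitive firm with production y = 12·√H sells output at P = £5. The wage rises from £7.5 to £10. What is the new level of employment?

H* = 9

From P·MP_H = w with MP_H = 6·H^(-1/2), the labor demand is H(w) = (30/w)^(2).
At w = 7.5: H = 16. At w = 10: H = 9.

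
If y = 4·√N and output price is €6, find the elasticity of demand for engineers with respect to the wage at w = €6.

MP_N = (1/2)·4·N^(-1/2), so P·MP_N = w gives 12·N^(-1/2) = w.
Solving, N(w) = (12/w)^(2). This is a constant-elasticity form: N ∝ w^(−2), so ε = −2.

ε = -2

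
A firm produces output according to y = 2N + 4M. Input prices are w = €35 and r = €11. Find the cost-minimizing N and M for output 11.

The inputs are perfect substitutes, so the firm uses whichever has the lower cost per unit of output.
Cost per unit of output via N is w/2 = 17.5; via M it is r/4 = 2.75. M is cheaper.
Producing y = 11 with M alone: N = 0, M = 2.75.

N* = 0, M* = 2.75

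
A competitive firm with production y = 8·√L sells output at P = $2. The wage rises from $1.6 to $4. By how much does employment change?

ΔL = -21

From P·MP_L = w with MP_L = 4·L^(-1/2), the labor demand is L(w) = (8/w)^(2).
At w = 1.6: L = 25. At w = 4: L = 4.
ΔL = 4 − 25 = -21.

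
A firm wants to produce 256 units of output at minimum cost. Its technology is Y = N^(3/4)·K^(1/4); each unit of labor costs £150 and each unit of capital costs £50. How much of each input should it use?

Cost minimization requires the marginal rate of technical substitution to equal the input-price ratio: MP_N/MP_K = w/r.
Here MP_N/MP_K = (3/4)·(K/N)/(1/4) = 3·(K/N). Setting this equal to 150/50 = 3 gives K = N.
Substituting into Y = 256: N^(3/4)·(N)^(1/4) = 256.
Solving, N = 256 and K = 256.

N* = 256, K* = 256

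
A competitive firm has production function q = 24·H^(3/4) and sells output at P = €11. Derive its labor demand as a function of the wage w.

MP_H = (3/4)·24·H^(-1/4) = 18·H^(-1/4).
Setting P·MP_H = w: 198·H^(-1/4) = w.
Solving for H: H^(-1/4) = w/198, so H = (198/w)^(4).

H(w) = (198/w)^(4)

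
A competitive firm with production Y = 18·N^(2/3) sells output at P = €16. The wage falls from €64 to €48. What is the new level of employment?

From P·MP_N = w with MP_N = 12·N^(-1/3), the labor demand is N(w) = (192/w)^(3).
At w = 64: N = 27. At w = 48: N = 64.

N* = 64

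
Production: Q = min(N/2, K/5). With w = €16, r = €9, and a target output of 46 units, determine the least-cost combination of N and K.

N* = 92, K* = 230

With a fixed-proportions technology, the cost-minimizing bundle uses no slack in either input: N/2 = K/5 = Q.
So N = 2·46 = 92 and K = 5·46 = 230.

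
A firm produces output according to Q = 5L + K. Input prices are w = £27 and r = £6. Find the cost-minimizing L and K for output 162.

L* = 32.4, K* = 0

The inputs are perfect substitutes, so the firm uses whichever has the lower cost per unit of output.
Cost per unit of output via L is 5.4; via K it is 6. L is cheaper.
Producing Q = 162 with L alone: L = 32.4, K = 0.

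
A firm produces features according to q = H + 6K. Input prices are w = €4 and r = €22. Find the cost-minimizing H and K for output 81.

The inputs are perfect substitutes, so the firm uses whichever has the lower cost per unit of output.
Cost per unit of output via H is 4; via K it is 11/3. K is cheaper.
Producing q = 81 with K alone: H = 0, K = 13.5.

H* = 0, K* = 13.5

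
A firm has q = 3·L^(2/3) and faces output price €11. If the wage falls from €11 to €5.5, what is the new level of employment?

From P·MP_L = w with MP_L = 2·L^(-1/3), the labor demand is L(w) = (22/w)^(3).
At w = 11: L = 8. At w = 5.5: L = 64.

L* = 64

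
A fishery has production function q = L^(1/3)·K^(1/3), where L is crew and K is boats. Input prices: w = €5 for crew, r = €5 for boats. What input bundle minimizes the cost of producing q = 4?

Cost minimization requires the marginal rate of technical substitution to equal the input-price ratio: MP_L/MP_K = w/r.
Here MP_L/MP_K = (1/3)·(K/L)/(1/3) = (K/L). Setting this equal to 5/5 = 1 gives K = L.
Substituting into q = 4: L^(1/3)·(L)^(1/3) = 4.
Solving, L = 8 and K = 8.

L* = 8, K* = 8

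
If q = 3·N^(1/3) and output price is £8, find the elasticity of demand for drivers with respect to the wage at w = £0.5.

ε = -1.5

MP_N = (1/3)·3·N^(-2/3), so P·MP_N = w gives 8·N^(-2/3) = w.
Solving, N(w) = (8/w)^(3/2). This is a constant-elasticity form: N ∝ w^(−3/2), so ε = −3/2.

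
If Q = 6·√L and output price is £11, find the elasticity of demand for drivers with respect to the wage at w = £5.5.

MP_L = (1/2)·6·L^(-1/2), so P·MP_L = w gives 33·L^(-1/2) = w.
Solving, L(w) = (33/w)^(2). This is a constant-elasticity form: L ∝ w^(−2), so ε = −2.

ε = -2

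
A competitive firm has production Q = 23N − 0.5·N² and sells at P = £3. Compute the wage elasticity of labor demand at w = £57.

ε = -4.75

From P·MP_N = w with MP_N = 23 − N, labor demand is N(w) = 23 − w/3.
dN/dw = −1/(3) = -1/3.
At w = 57, N = 4, so ε = (dN/dw)·(w/N) = (-1/3)·(57/4) = -4.75.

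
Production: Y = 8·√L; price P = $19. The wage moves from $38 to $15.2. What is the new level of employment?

L* = 25

From P·MP_L = w with MP_L = 4·L^(-1/2), the labor demand is L(w) = (76/w)^(2).
At w = 38: L = 4. At w = 15.2: L = 25.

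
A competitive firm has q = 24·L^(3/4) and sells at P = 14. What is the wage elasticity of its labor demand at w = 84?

ε = -4

MP_L = (3/4)·24·L^(-1/4), so P·MP_L = w gives 252·L^(-1/4) = w.
Solving, L(w) = (252/w)^(4). This is a constant-elasticity form: L ∝ w^(−4), so ε = −4.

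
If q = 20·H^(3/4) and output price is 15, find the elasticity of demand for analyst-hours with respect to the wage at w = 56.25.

MP_H = (3/4)·20·H^(-1/4), so P·MP_H = w gives 225·H^(-1/4) = w.
Solving, H(w) = (225/w)^(4). This is a constant-elasticity form: H ∝ w^(−4), so ε = −4.

ε = -4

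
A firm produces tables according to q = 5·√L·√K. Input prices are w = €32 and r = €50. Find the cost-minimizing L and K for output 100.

Cost minimization requires the marginal rate of technical substitution to equal the input-price ratio: MP_L/MP_K = w/r.
Here MP_L/MP_K = (1/2)·(K/L)/(1/2) = (K/L). Setting this equal to 32/50 = 0.64 gives K = 0.64L.
Substituting into q = 100: 5·L^(1/2)·(0.64L)^(1/2) = 100.
Solving, L = 25 and K = 16.

L* = 25, K* = 16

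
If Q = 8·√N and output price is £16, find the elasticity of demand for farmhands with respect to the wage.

MP_N = (1/2)·8·N^(-1/2), so P·MP_N = w gives 64·N^(-1/2) = w.
Solving, N(w) = (64/w)^(2). This is a constant-elasticity form: N ∝ w^(−2), so ε = −2.

ε = -2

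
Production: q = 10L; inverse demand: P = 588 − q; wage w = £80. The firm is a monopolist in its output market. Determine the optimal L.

Marginal revenue from the inverse demand is MR = 588 − 2q.
The marginal product is MP_L = 10.
A monopolist hires until marginal revenue product equals the wage: MR·MP_L = w.
(588 − 20L)·10 = 80, so L = 29.

L* = 29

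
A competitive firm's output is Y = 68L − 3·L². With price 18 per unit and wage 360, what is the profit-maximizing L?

L* = 8

The marginal product of L is MP_L = 68 − 6L.
A price-taking firm hires until the value of the marginal product equals the wage: P·MP_L = w, so 18·(68 − 6L) = 360.
Then 68 − 6L = 20, giving L = 8.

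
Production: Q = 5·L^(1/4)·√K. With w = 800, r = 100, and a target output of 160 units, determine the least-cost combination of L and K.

L* = 16, K* = 256

Cost minimization requires the marginal rate of technical substitution to equal the input-price ratio: MP_L/MP_K = w/r.
Here MP_L/MP_K = (1/4)·(K/L)/(1/2) = 0.5·(K/L). Setting this equal to 800/100 = 8 gives K = 16L.
Substituting into Q = 160: 5·L^(1/4)·(16L)^(1/2) = 160.
Solving, L = 16 and K = 256.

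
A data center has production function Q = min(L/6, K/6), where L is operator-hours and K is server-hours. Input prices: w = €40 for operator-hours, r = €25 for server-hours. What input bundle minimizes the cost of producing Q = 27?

With a fixed-proportions technology, the cost-minimizing bundle uses no slack in either input: L/6 = K/6 = Q.
So L = 6·27 = 162 and K = 6·27 = 162.

L* = 162, K* = 162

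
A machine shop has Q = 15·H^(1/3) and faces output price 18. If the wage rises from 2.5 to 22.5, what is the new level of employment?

H* = 8

From P·MP_H = w with MP_H = 5·H^(-2/3), the labor demand is H(w) = (90/w)^(3/2).
At w = 2.5: H = 216. At w = 22.5: H = 8.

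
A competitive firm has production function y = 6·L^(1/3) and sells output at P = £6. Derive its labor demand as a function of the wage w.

L(w) = (12/w)^(3/2)

MP_L = (1/3)·6·L^(-2/3) = 2·L^(-2/3).
Setting P·MP_L = w: 12·L^(-2/3) = w.
Solving for L: L^(-2/3) = w/12, so L = (12/w)^(3/2).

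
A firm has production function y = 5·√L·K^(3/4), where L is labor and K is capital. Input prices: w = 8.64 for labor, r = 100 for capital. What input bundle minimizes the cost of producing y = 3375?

L* = 625, K* = 81

Cost minimization requires the marginal rate of technical substitution to equal the input-price ratio: MP_L/MP_K = w/r.
Here MP_L/MP_K = (1/2)·(K/L)/(3/4) = (2/3)·(K/L). Setting this equal to 8.64/100 = 0.0864 gives K = 0.1296L.
Substituting into y = 3375: 5·L^(1/2)·(0.1296L)^(3/4) = 3375.
Solving, L = 625 and K = 81.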